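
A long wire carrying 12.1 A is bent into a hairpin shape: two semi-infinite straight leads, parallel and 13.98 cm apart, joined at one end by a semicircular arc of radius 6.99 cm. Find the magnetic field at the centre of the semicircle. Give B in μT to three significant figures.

The semicircular arc contributes B_arc = μ₀I·π/(4πR) = μ₀I/(4R) = 5.44×10⁻⁵ T.
Each semi-infinite lead is at perpendicular distance R = 0.0699 m from the centre, with the perpendicular foot at its near end, so it contributes μ₀I/(4πR); both point the same way, together 3.46×10⁻⁵ T.
Arc and leads all point the same direction: B = 5.44×10⁻⁵ + 3.46×10⁻⁵ = 8.90×10⁻⁵ T.

B ≈ 89.0 μT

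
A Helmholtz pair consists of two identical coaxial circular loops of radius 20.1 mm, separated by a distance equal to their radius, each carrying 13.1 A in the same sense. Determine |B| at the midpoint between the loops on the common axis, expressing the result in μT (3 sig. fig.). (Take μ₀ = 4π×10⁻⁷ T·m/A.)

B ≈ 586 μT

Each loop contributes B = μ₀IR²/[2(R²+z²)^(3/2)] on the axis, with z measured from that loop.
Loop 1 (z = 0.01005 m): B₁ = 2.93×10⁻⁴ T. Loop 2 (z = 0.01005 m): B₂ = 2.93×10⁻⁴ T.
The fields add: B = B₁ + B₂ = 5.86×10⁻⁴ T.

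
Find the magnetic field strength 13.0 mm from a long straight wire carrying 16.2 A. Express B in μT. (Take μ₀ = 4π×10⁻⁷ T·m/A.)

B ≈ 249 μT

For an infinitely long straight wire, B = μ₀I/(2πd).
B = (4π×10⁻⁷ × 16.2) / (2π × 0.013) = 2.49×10⁻⁴ T.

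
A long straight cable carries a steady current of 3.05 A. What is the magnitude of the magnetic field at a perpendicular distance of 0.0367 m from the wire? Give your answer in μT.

For an infinitely long straight wire, B = μ₀I/(2πd).
B = (4π×10⁻⁷ × 3.05) / (2π × 0.0367) = 1.66×10⁻⁵ T.

B ≈ 16.6 μT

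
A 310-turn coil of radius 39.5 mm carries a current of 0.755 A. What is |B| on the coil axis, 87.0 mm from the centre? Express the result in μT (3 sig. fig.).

B ≈ 263 μT

For an N-turn flat coil, B = Nμ₀IR²/[2(R²+z²)^(3/2)] with R = 0.0395 m, z = 0.087 m.
B = 310 × 8.49×10⁻⁷ T = 2.63×10⁻⁴ T.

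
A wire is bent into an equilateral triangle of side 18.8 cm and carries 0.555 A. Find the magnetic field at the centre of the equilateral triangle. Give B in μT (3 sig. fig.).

Each side is a finite straight segment at perpendicular distance d = a/(2 tan(π/3)) = 0.05427 m from the centre, with end-angles ±π/3.
One side contributes B₁ = (μ₀I/4πd)·2 sin(π/3) = 1.77×10⁻⁶ T.
All 3 sides add in the same direction: B = 3 × 1.77×10⁻⁶ = 5.31×10⁻⁶ T.

B ≈ 5.31 μT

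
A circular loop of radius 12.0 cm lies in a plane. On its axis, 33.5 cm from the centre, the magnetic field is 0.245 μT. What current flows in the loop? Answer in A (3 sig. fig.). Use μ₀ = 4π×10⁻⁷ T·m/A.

On the axis of a loop, B = μ₀IR²/[2(R²+z²)^(3/2)], so I = 2B(R²+z²)^(3/2)/(μ₀R²).
R² + z² = 0.0144 + 0.1122 = 0.1266 m²; raised to 3/2 gives 4.51×10⁻² m³.
I = 2 × 2.45×10⁻⁷ × 4.51×10⁻² / (1.26×10⁻⁶ × 0.0144) = 1.22 A.

I ≈ 1.22 A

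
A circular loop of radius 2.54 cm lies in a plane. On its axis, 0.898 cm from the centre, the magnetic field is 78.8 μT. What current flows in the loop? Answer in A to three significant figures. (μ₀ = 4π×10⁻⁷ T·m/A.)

On the axis of a loop, B = μ₀IR²/[2(R²+z²)^(3/2)], so I = 2B(R²+z²)^(3/2)/(μ₀R²).
R² + z² = 0.0006452 + 8.064×10⁻⁵ = 0.0007258 m²; raised to 3/2 gives 1.96×10⁻⁵ m³.
I = 2 × 7.88×10⁻⁵ × 1.96×10⁻⁵ / (1.26×10⁻⁶ × 0.0006452) = 3.80 A.

I ≈ 3.80 A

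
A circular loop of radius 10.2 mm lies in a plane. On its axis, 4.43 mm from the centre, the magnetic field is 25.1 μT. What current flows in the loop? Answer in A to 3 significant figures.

On the axis of a loop, B = μ₀IR²/[2(R²+z²)^(3/2)], so I = 2B(R²+z²)^(3/2)/(μ₀R²).
R² + z² = 0.000104 + 1.962×10⁻⁵ = 0.0001237 m²; raised to 3/2 gives 1.38×10⁻⁶ m³.
I = 2 × 2.51×10⁻⁵ × 1.38×10⁻⁶ / (1.26×10⁻⁶ × 0.000104) = 0.528 A.

I ≈ 0.528 A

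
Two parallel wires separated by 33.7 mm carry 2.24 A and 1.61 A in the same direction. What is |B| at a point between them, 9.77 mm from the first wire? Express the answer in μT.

Each long wire gives B = μ₀I/(2πd). Distances are d₁ = 0.00977 m and d₂ = 0.02393 m.
B₁ = 4.59×10⁻⁵ T, B₂ = 1.35×10⁻⁵ T.
Between parallel currents the two contributions point in opposite directions, so they subtract. B = |B₁ − B₂| = |4.59×10⁻⁵ − 1.35×10⁻⁵| = 3.24×10⁻⁵ T.

B ≈ 32.4 μT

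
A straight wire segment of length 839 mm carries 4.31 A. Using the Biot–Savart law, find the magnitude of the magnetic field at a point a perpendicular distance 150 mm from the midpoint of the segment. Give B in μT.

B ≈ 5.41 μT

For a finite straight segment, B = (μ₀I/4πd)(sinθ₁ + sinθ₂), where θ₁, θ₂ are the angles from the perpendicular to each end.
The perpendicular from the point meets the wire at its midpoint, so each end is L/2 = 0.4195 m away along the wire.
sinθ₁ = 0.4195/√(0.4195²+0.15²) = 0.9416; sinθ₂ = 0.4195/√(0.4195²+0.15²) = 0.9416.
B = (4π×10⁻⁷ × 4.31) / (4π × 0.15) × (0.9416 + 0.9416) = 5.41×10⁻⁶ T.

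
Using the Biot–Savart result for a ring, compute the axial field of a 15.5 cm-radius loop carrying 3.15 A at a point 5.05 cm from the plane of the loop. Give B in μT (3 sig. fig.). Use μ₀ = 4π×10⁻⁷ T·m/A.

B ≈ 11.0 μT

On the axis of a circular loop, B = μ₀IR² / [2(R²+z²)^(3/2)].
R² + z² = (0.155)² + (0.0505)² = 0.02658 m², and (R²+z²)^(3/2) = 4.33×10⁻³ m³.
B = (4π×10⁻⁷ × 3.15 × 0.02403) / (2 × 4.33×10⁻³) = 1.10×10⁻⁵ T.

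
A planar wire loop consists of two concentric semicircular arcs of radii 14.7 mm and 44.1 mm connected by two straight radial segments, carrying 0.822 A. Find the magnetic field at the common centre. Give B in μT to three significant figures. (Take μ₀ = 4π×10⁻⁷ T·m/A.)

The radial connectors point toward the centre, so dl × r̂ = 0 and they contribute nothing.
Each semicircle gives μ₀I/(4R): inner arc 1.76×10⁻⁵ T, outer arc 5.86×10⁻⁶ T.
The two arcs carry current in opposite angular senses, so their fields oppose: B = |1.76×10⁻⁵ − 5.86×10⁻⁶| = 1.17×10⁻⁵ T.

B ≈ 11.7 μT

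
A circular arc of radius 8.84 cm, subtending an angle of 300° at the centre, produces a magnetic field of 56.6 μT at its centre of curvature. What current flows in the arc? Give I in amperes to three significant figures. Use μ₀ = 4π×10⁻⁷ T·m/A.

I ≈ 9.56 A

For a circular arc, B = μ₀Iφ/(4πR) with φ in radians; here φ = 5.236 rad.
So I = 4πRB/(μ₀φ) = 4π × 0.0884 × 5.66×10⁻⁵ / (4π×10⁻⁷ × 5.236) = 9.56 A.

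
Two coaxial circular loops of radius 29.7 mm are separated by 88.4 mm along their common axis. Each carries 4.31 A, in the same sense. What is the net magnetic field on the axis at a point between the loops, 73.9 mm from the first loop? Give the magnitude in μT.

B ≈ 70.9 μT

Each loop contributes B = μ₀IR²/[2(R²+z²)^(3/2)] on the axis, with z measured from that loop.
Loop 1 (z = 0.0739 m): B₁ = 4.73×10⁻⁶ T. Loop 2 (z = 0.0145 m): B₂ = 6.62×10⁻⁵ T.
The fields add: B = B₁ + B₂ = 7.09×10⁻⁵ T.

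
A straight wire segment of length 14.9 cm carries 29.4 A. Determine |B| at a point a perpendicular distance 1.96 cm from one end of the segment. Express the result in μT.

For a finite straight segment, B = (μ₀I/4πd)(sinθ₁ + sinθ₂), where θ₁, θ₂ are the angles from the perpendicular to each end.
The perpendicular foot is at one end, so the two end-offsets along the wire are 0 and L = 0.149 m.
sinθ₁ = 0/√(0²+0.0196²) = 0.0000; sinθ₂ = 0.149/√(0.149²+0.0196²) = 0.9915.
B = (4π×10⁻⁷ × 29.4) / (4π × 0.0196) × (0.0000 + 0.9915) = 1.49×10⁻⁴ T.

B ≈ 149 μT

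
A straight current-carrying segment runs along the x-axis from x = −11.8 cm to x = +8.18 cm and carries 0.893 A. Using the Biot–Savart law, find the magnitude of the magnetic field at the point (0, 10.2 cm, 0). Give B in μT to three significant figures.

For a finite straight segment, B = (μ₀I/4πd)(sinθ₁ + sinθ₂), where θ₁, θ₂ are the angles from the perpendicular to each end.
The perpendicular distance is d = 0.102 m; the end-offsets along the wire are a = 0.118 m and b = 0.0818 m.
sinθ₁ = 0.118/√(0.118²+0.102²) = 0.7565; sinθ₂ = 0.0818/√(0.0818²+0.102²) = 0.6256.
B = (4π×10⁻⁷ × 0.893) / (4π × 0.102) × (0.7565 + 0.6256) = 1.21×10⁻⁶ T.

B ≈ 1.21 μT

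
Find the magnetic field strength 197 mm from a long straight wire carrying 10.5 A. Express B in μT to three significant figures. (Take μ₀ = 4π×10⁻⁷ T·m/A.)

B ≈ 10.7 μT

For an infinitely long straight wire, B = μ₀I/(2πd).
B = (4π×10⁻⁷ × 10.5) / (2π × 0.197) = 1.07×10⁻⁵ T.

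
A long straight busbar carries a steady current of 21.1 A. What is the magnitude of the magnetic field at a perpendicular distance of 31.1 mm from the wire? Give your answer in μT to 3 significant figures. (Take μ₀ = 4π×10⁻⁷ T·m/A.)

B ≈ 136 μT

For an infinitely long straight wire, B = μ₀I/(2πd).
B = (4π×10⁻⁷ × 21.1) / (2π × 0.0311) = 1.36×10⁻⁴ T.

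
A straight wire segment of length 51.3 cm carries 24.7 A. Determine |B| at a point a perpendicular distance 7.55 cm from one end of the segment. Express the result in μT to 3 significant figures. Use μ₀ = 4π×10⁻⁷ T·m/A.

For a finite straight segment, B = (μ₀I/4πd)(sinθ₁ + sinθ₂), where θ₁, θ₂ are the angles from the perpendicular to each end.
The perpendicular foot is at one end, so the two end-offsets along the wire are 0 and L = 0.513 m.
sinθ₁ = 0/√(0²+0.0755²) = 0.0000; sinθ₂ = 0.513/√(0.513²+0.0755²) = 0.9893.
B = (4π×10⁻⁷ × 24.7) / (4π × 0.0755) × (0.0000 + 0.9893) = 3.24×10⁻⁵ T.

B ≈ 32.4 μT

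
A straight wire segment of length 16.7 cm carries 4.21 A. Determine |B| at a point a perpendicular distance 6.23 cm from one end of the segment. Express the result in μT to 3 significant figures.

B ≈ 6.33 μT

For a finite straight segment, B = (μ₀I/4πd)(sinθ₁ + sinθ₂), where θ₁, θ₂ are the angles from the perpendicular to each end.
The perpendicular foot is at one end, so the two end-offsets along the wire are 0 and L = 0.167 m.
sinθ₁ = 0/√(0²+0.0623²) = 0.0000; sinθ₂ = 0.167/√(0.167²+0.0623²) = 0.9369.
B = (4π×10⁻⁷ × 4.21) / (4π × 0.0623) × (0.0000 + 0.9369) = 6.33×10⁻⁶ T.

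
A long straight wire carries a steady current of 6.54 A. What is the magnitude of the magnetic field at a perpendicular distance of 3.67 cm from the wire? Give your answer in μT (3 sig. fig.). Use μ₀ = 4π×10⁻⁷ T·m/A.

B ≈ 35.6 μT

For an infinitely long straight wire, B = μ₀I/(2πd).
B = (4π×10⁻⁷ × 6.54) / (2π × 0.0367) = 3.56×10⁻⁵ T.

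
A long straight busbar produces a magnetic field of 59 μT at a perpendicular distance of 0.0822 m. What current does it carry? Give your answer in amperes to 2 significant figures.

For a long straight wire B = μ₀I/(2πd), so I = 2πdB/μ₀.
I = 2π × 0.0822 × 5.90×10⁻⁵ / (4π×10⁻⁷) = 24.2 A.

I ≈ 24 A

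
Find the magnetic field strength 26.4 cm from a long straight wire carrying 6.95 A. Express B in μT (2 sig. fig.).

B ≈ 5.3 μT

For an infinitely long straight wire, B = μ₀I/(2πd).
B = (4π×10⁻⁷ × 6.95) / (2π × 0.264) = 5.27×10⁻⁶ T.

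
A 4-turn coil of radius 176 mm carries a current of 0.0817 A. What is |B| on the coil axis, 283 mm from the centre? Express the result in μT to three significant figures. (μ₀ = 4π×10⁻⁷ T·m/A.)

For an N-turn flat coil, B = Nμ₀IR²/[2(R²+z²)^(3/2)] with R = 0.176 m, z = 0.283 m.
B = 4 × 4.30×10⁻⁸ T = 1.72×10⁻⁷ T.

B ≈ 0.172 μT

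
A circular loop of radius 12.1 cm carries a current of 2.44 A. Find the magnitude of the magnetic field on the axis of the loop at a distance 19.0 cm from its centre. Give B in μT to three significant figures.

On the axis of a circular loop, B = μ₀IR² / [2(R²+z²)^(3/2)].
R² + z² = (0.121)² + (0.19)² = 0.05074 m², and (R²+z²)^(3/2) = 1.14×10⁻² m³.
B = (4π×10⁻⁷ × 2.44 × 0.01464) / (2 × 1.14×10⁻²) = 1.96×10⁻⁶ T.

B ≈ 1.96 μT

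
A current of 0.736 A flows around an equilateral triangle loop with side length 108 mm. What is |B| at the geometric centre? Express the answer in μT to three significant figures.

Each side is a finite straight segment at perpendicular distance d = a/(2 tan(π/3)) = 0.03118 m from the centre, with end-angles ±π/3.
One side contributes B₁ = (μ₀I/4πd)·2 sin(π/3) = 4.09×10⁻⁶ T.
All 3 sides add in the same direction: B = 3 × 4.09×10⁻⁶ = 1.23×10⁻⁵ T.

B ≈ 12.3 μT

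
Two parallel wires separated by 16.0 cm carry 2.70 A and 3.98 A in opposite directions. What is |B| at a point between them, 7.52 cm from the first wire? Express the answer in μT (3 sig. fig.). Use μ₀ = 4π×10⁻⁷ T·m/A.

Each long wire gives B = μ₀I/(2πd). Distances are d₁ = 0.0752 m and d₂ = 0.0848 m.
B₁ = 7.18×10⁻⁶ T, B₂ = 9.39×10⁻⁶ T.
Between antiparallel currents both contributions point the same way, so they add. B = B₁ + B₂ = 7.18×10⁻⁶ + 9.39×10⁻⁶ = 1.66×10⁻⁵ T.

B ≈ 16.6 μT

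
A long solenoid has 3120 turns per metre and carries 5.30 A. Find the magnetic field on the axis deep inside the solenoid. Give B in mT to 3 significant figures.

B ≈ 20.8 mT

Inside a long solenoid, B = μ₀nI with n = 3120 turns/m.
B = 4π×10⁻⁷ × 3120 × 5.30 = 2.08×10⁻² T.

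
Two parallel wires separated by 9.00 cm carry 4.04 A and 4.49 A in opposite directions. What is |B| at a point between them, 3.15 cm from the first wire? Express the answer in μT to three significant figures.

Each long wire gives B = μ₀I/(2πd). Distances are d₁ = 0.0315 m and d₂ = 0.0585 m.
B₁ = 2.57×10⁻⁵ T, B₂ = 1.54×10⁻⁵ T.
Between antiparallel currents both contributions point the same way, so they add. B = B₁ + B₂ = 2.57×10⁻⁵ + 1.54×10⁻⁵ = 4.10×10⁻⁵ T.

B ≈ 41.0 μT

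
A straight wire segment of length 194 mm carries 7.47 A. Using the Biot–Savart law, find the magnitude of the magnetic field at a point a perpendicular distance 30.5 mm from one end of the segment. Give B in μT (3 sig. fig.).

B ≈ 24.2 μT

For a finite straight segment, B = (μ₀I/4πd)(sinθ₁ + sinθ₂), where θ₁, θ₂ are the angles from the perpendicular to each end.
The perpendicular foot is at one end, so the two end-offsets along the wire are 0 and L = 0.194 m.
sinθ₁ = 0/√(0²+0.0305²) = 0.0000; sinθ₂ = 0.194/√(0.194²+0.0305²) = 0.9879.
B = (4π×10⁻⁷ × 7.47) / (4π × 0.0305) × (0.0000 + 0.9879) = 2.42×10⁻⁵ T.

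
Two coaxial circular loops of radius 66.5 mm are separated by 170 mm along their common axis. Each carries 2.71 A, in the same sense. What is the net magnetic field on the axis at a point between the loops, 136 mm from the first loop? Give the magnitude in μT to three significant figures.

Each loop contributes B = μ₀IR²/[2(R²+z²)^(3/2)] on the axis, with z measured from that loop.
Loop 1 (z = 0.136 m): B₁ = 2.17×10⁻⁶ T. Loop 2 (z = 0.034 m): B₂ = 1.81×10⁻⁵ T.
The fields add: B = B₁ + B₂ = 2.02×10⁻⁵ T.

B ≈ 20.2 μT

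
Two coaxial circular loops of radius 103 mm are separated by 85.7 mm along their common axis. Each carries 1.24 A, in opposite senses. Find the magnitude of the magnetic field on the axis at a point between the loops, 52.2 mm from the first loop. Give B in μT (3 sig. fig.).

B ≈ 1.14 μT

Each loop contributes B = μ₀IR²/[2(R²+z²)^(3/2)] on the axis, with z measured from that loop.
Loop 1 (z = 0.0522 m): B₁ = 5.37×10⁻⁶ T. Loop 2 (z = 0.0335 m): B₂ = 6.51×10⁻⁶ T.
The fields oppose: B = |B₁ − B₂| = 1.14×10⁻⁶ T.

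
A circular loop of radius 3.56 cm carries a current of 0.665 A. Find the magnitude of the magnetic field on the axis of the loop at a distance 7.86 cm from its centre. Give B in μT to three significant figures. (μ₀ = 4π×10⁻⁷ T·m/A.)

On the axis of a circular loop, B = μ₀IR² / [2(R²+z²)^(3/2)].
R² + z² = (0.0356)² + (0.0786)² = 0.007445 m², and (R²+z²)^(3/2) = 6.42×10⁻⁴ m³.
B = (4π×10⁻⁷ × 0.665 × 0.001267) / (2 × 6.42×10⁻⁴) = 8.24×10⁻⁷ T.

B ≈ 0.824 μT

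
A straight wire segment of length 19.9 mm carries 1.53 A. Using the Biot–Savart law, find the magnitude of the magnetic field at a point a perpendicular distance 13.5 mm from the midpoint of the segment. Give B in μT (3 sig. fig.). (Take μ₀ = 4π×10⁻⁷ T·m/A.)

B ≈ 13.4 μT

For a finite straight segment, B = (μ₀I/4πd)(sinθ₁ + sinθ₂), where θ₁, θ₂ are the angles from the perpendicular to each end.
The perpendicular from the point meets the wire at its midpoint, so each end is L/2 = 0.00995 m away along the wire.
sinθ₁ = 0.00995/√(0.00995²+0.0135²) = 0.5933; sinθ₂ = 0.00995/√(0.00995²+0.0135²) = 0.5933.
B = (4π×10⁻⁷ × 1.53) / (4π × 0.0135) × (0.5933 + 0.5933) = 1.34×10⁻⁵ T.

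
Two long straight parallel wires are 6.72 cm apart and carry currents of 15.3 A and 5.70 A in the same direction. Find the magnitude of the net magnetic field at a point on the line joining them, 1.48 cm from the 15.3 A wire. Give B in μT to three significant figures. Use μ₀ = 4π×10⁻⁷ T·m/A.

Each long wire gives B = μ₀I/(2πd). Distances are d₁ = 0.0148 m and d₂ = 0.0524 m.
B₁ = 2.07×10⁻⁴ T, B₂ = 2.18×10⁻⁵ T.
Between parallel currents the two contributions point in opposite directions, so they subtract. B = |B₁ − B₂| = |2.07×10⁻⁴ − 2.18×10⁻⁵| = 1.85×10⁻⁴ T.

B ≈ 185 μT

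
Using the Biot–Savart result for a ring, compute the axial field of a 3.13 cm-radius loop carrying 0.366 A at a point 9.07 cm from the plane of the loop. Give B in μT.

On the axis of a circular loop, B = μ₀IR² / [2(R²+z²)^(3/2)].
R² + z² = (0.0313)² + (0.0907)² = 0.009206 m², and (R²+z²)^(3/2) = 8.83×10⁻⁴ m³.
B = (4π×10⁻⁷ × 0.366 × 0.0009797) / (2 × 8.83×10⁻⁴) = 2.55×10⁻⁷ T.

B ≈ 0.255 μT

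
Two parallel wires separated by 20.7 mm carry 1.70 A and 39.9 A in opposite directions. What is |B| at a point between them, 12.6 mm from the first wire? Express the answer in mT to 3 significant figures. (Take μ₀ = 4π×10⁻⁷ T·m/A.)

B ≈ 1.01 mT

Each long wire gives B = μ₀I/(2πd). Distances are d₁ = 0.0126 m and d₂ = 0.0081 m.
B₁ = 2.70×10⁻⁵ T, B₂ = 9.85×10⁻⁴ T.
Between antiparallel currents both contributions point the same way, so they add. B = B₁ + B₂ = 2.70×10⁻⁵ + 9.85×10⁻⁴ = 1.01×10⁻³ T.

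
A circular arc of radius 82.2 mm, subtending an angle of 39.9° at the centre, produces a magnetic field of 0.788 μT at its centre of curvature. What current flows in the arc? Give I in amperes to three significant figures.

For a circular arc, B = μ₀Iφ/(4πR) with φ in radians; here φ = 0.6964 rad.
So I = 4πRB/(μ₀φ) = 4π × 0.0822 × 7.88×10⁻⁷ / (4π×10⁻⁷ × 0.6964) = 0.930 A.

I ≈ 0.930 A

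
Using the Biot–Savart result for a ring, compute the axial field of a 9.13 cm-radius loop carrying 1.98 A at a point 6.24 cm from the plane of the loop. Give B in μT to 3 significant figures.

On the axis of a circular loop, B = μ₀IR² / [2(R²+z²)^(3/2)].
R² + z² = (0.0913)² + (0.0624)² = 0.01223 m², and (R²+z²)^(3/2) = 1.35×10⁻³ m³.
B = (4π×10⁻⁷ × 1.98 × 0.008336) / (2 × 1.35×10⁻³) = 7.67×10⁻⁶ T.

B ≈ 7.67 μT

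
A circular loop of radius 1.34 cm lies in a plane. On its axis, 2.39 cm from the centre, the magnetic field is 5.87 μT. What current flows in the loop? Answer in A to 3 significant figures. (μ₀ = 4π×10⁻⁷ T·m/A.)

On the axis of a loop, B = μ₀IR²/[2(R²+z²)^(3/2)], so I = 2B(R²+z²)^(3/2)/(μ₀R²).
R² + z² = 0.0001796 + 0.0005712 = 0.0007508 m²; raised to 3/2 gives 2.06×10⁻⁵ m³.
I = 2 × 5.87×10⁻⁶ × 2.06×10⁻⁵ / (1.26×10⁻⁶ × 0.0001796) = 1.07 A.

I ≈ 1.07 A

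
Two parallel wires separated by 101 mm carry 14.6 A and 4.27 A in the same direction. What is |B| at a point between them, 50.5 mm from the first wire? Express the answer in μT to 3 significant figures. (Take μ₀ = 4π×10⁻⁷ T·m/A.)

B ≈ 40.9 μT

Each long wire gives B = μ₀I/(2πd). Distances are d₁ = 0.0505 m and d₂ = 0.0505 m.
B₁ = 5.78×10⁻⁵ T, B₂ = 1.69×10⁻⁵ T.
Between parallel currents the two contributions point in opposite directions, so they subtract. B = |B₁ − B₂| = |5.78×10⁻⁵ − 1.69×10⁻⁵| = 4.09×10⁻⁵ T.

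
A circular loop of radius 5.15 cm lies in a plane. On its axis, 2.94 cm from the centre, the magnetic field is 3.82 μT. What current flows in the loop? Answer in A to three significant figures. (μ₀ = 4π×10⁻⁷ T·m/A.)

I ≈ 0.478 A

On the axis of a loop, B = μ₀IR²/[2(R²+z²)^(3/2)], so I = 2B(R²+z²)^(3/2)/(μ₀R²).
R² + z² = 0.002652 + 0.0008644 = 0.003517 m²; raised to 3/2 gives 2.09×10⁻⁴ m³.
I = 2 × 3.82×10⁻⁶ × 2.09×10⁻⁴ / (1.26×10⁻⁶ × 0.002652) = 0.478 A.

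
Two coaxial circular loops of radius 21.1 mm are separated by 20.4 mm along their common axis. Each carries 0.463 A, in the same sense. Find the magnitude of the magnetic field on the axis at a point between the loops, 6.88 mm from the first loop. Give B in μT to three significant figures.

B ≈ 20.1 μT

Each loop contributes B = μ₀IR²/[2(R²+z²)^(3/2)] on the axis, with z measured from that loop.
Loop 1 (z = 0.00688 m): B₁ = 1.18×10⁻⁵ T. Loop 2 (z = 0.01352 m): B₂ = 8.23×10⁻⁶ T.
The fields add: B = B₁ + B₂ = 2.01×10⁻⁵ T.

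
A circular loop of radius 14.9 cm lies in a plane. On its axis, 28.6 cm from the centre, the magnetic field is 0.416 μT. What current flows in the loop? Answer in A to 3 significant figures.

I ≈ 1.00 A

On the axis of a loop, B = μ₀IR²/[2(R²+z²)^(3/2)], so I = 2B(R²+z²)^(3/2)/(μ₀R²).
R² + z² = 0.0222 + 0.0818 = 0.104 m²; raised to 3/2 gives 3.35×10⁻² m³.
I = 2 × 4.16×10⁻⁷ × 3.35×10⁻² / (1.26×10⁻⁶ × 0.0222) = 1.00 A.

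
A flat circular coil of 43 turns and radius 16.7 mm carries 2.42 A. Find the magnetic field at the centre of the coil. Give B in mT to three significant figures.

B ≈ 3.92 mT

For an N-turn flat coil, B = Nμ₀I/(2R) with R = 0.0167 m.
B = 43 × 9.10×10⁻⁵ T = 3.92×10⁻³ T.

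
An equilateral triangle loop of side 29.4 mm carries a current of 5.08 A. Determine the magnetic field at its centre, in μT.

B ≈ 311 μT

Each side is a finite straight segment at perpendicular distance d = a/(2 tan(π/3)) = 0.008487 m from the centre, with end-angles ±π/3.
One side contributes B₁ = (μ₀I/4πd)·2 sin(π/3) = 1.04×10⁻⁴ T.
All 3 sides add in the same direction: B = 3 × 1.04×10⁻⁴ = 3.11×10⁻⁴ T.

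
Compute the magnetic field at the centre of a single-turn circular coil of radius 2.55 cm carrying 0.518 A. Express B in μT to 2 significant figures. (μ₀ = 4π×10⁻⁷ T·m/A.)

At the centre of a circular loop the Biot–Savart law gives B = μ₀I/(2R).
B = (4π×10⁻⁷ × 0.518) / (2 × 0.0255) = 1.28×10⁻⁵ T.

B ≈ 13 μT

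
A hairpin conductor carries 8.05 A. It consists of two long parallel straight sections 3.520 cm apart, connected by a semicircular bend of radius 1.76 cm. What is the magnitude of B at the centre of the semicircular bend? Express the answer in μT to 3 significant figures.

B ≈ 235 μT

The semicircular arc contributes B_arc = μ₀I·π/(4πR) = μ₀I/(4R) = 1.44×10⁻⁴ T.
Each semi-infinite lead is at perpendicular distance R = 0.0176 m from the centre, with the perpendicular foot at its near end, so it contributes μ₀I/(4πR); both point the same way, together 9.15×10⁻⁵ T.
Arc and leads all point the same direction: B = 1.44×10⁻⁴ + 9.15×10⁻⁵ = 2.35×10⁻⁴ T.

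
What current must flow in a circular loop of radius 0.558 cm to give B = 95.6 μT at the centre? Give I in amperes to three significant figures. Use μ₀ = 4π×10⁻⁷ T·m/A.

At the centre of a circular loop B = μ₀I/(2R), so I = 2RB/μ₀.
With R = 0.00558 m, I = 2 × 0.00558 × 9.56×10⁻⁵ / (4π×10⁻⁷) = 0.849 A.

I ≈ 0.849 A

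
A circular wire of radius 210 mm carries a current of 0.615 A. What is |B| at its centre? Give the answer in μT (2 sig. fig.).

At the centre of a circular loop the Biot–Savart law gives B = μ₀I/(2R).
B = (4π×10⁻⁷ × 0.615) / (2 × 0.21) = 1.84×10⁻⁶ T.

B ≈ 1.8 μT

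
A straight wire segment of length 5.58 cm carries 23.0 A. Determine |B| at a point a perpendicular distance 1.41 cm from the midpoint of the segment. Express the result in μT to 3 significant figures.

For a finite straight segment, B = (μ₀I/4πd)(sinθ₁ + sinθ₂), where θ₁, θ₂ are the angles from the perpendicular to each end.
The perpendicular from the point meets the wire at its midpoint, so each end is L/2 = 0.0279 m away along the wire.
sinθ₁ = 0.0279/√(0.0279²+0.0141²) = 0.8925; sinθ₂ = 0.0279/√(0.0279²+0.0141²) = 0.8925.
B = (4π×10⁻⁷ × 23.0) / (4π × 0.0141) × (0.8925 + 0.8925) = 2.91×10⁻⁴ T.

B ≈ 291 μT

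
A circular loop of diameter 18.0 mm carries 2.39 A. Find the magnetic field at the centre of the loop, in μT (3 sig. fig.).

At the centre of a circular loop the Biot–Savart law gives B = μ₀I/(2R) (so R = 0.009 m).
B = (4π×10⁻⁷ × 2.39) / (2 × 0.009) = 1.67×10⁻⁴ T.

B ≈ 167 μT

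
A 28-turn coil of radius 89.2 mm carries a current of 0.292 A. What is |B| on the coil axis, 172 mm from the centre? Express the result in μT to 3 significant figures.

B ≈ 5.62 μT

For an N-turn flat coil, B = Nμ₀IR²/[2(R²+z²)^(3/2)] with R = 0.0892 m, z = 0.172 m.
B = 28 × 2.01×10⁻⁷ T = 5.62×10⁻⁶ T.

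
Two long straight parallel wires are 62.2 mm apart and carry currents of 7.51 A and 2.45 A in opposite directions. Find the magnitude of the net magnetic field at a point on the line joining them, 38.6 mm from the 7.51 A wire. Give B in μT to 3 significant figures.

B ≈ 59.7 μT

Each long wire gives B = μ₀I/(2πd). Distances are d₁ = 0.0386 m and d₂ = 0.0236 m.
B₁ = 3.89×10⁻⁵ T, B₂ = 2.08×10⁻⁵ T.
Between antiparallel currents both contributions point the same way, so they add. B = B₁ + B₂ = 3.89×10⁻⁵ + 2.08×10⁻⁵ = 5.97×10⁻⁵ T.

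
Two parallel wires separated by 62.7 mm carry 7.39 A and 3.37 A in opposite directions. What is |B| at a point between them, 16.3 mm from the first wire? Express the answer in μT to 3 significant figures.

B ≈ 105 μT

Each long wire gives B = μ₀I/(2πd). Distances are d₁ = 0.0163 m and d₂ = 0.0464 m.
B₁ = 9.07×10⁻⁵ T, B₂ = 1.45×10⁻⁵ T.
Between antiparallel currents both contributions point the same way, so they add. B = B₁ + B₂ = 9.07×10⁻⁵ + 1.45×10⁻⁵ = 1.05×10⁻⁴ T.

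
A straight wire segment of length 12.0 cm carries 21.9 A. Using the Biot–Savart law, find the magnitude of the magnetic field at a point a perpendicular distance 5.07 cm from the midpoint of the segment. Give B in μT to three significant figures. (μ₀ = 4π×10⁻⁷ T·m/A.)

For a finite straight segment, B = (μ₀I/4πd)(sinθ₁ + sinθ₂), where θ₁, θ₂ are the angles from the perpendicular to each end.
The perpendicular from the point meets the wire at its midpoint, so each end is L/2 = 0.06 m away along the wire.
sinθ₁ = 0.06/√(0.06²+0.0507²) = 0.7638; sinθ₂ = 0.06/√(0.06²+0.0507²) = 0.7638.
B = (4π×10⁻⁷ × 21.9) / (4π × 0.0507) × (0.7638 + 0.7638) = 6.60×10⁻⁵ T.

B ≈ 66.0 μT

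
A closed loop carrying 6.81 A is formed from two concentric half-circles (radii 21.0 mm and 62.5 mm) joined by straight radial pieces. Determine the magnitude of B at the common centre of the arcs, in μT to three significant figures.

The radial connectors point toward the centre, so dl × r̂ = 0 and they contribute nothing.
Each semicircle gives μ₀I/(4R): inner arc 1.02×10⁻⁴ T, outer arc 3.42×10⁻⁵ T.
The two arcs carry current in opposite angular senses, so their fields oppose: B = |1.02×10⁻⁴ − 3.42×10⁻⁵| = 6.76×10⁻⁵ T.

B ≈ 67.6 μT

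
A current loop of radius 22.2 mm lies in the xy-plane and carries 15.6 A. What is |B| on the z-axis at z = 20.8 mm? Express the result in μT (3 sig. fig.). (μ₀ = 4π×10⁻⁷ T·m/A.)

B ≈ 172 μT

On the axis of a circular loop, B = μ₀IR² / [2(R²+z²)^(3/2)].
R² + z² = (0.0222)² + (0.0208)² = 0.0009255 m², and (R²+z²)^(3/2) = 2.82×10⁻⁵ m³.
B = (4π×10⁻⁷ × 15.6 × 0.0004928) / (2 × 2.82×10⁻⁵) = 1.72×10⁻⁴ T.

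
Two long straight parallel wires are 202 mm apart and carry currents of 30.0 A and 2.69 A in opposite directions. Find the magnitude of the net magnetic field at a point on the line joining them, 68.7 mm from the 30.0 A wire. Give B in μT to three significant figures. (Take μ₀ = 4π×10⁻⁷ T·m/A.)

B ≈ 91.4 μT

Each long wire gives B = μ₀I/(2πd). Distances are d₁ = 0.0687 m and d₂ = 0.1333 m.
B₁ = 8.73×10⁻⁵ T, B₂ = 4.04×10⁻⁶ T.
Between antiparallel currents both contributions point the same way, so they add. B = B₁ + B₂ = 8.73×10⁻⁵ + 4.04×10⁻⁶ = 9.14×10⁻⁵ T.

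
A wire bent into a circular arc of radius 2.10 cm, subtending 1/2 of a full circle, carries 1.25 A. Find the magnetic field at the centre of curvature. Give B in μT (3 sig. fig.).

B ≈ 18.7 μT

The Biot–Savart field of a circular arc at its centre is B = μ₀Iφ/(4πR), with φ = 3.142 rad.
B = (4π×10⁻⁷ × 1.25 × 3.142) / (4π × 0.021) = 1.87×10⁻⁵ T.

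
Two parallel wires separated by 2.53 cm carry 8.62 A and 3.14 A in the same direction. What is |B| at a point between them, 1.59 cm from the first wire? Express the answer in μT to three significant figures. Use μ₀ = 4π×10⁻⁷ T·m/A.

B ≈ 41.6 μT

Each long wire gives B = μ₀I/(2πd). Distances are d₁ = 0.0159 m and d₂ = 0.0094 m.
B₁ = 1.08×10⁻⁴ T, B₂ = 6.68×10⁻⁵ T.
Between parallel currents the two contributions point in opposite directions, so they subtract. B = |B₁ − B₂| = |1.08×10⁻⁴ − 6.68×10⁻⁵| = 4.16×10⁻⁵ T.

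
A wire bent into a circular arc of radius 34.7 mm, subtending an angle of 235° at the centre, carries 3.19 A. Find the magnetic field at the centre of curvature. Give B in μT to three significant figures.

The Biot–Savart field of a circular arc at its centre is B = μ₀Iφ/(4πR), with φ = 4.102 rad.
B = (4π×10⁻⁷ × 3.19 × 4.102) / (4π × 0.0347) = 3.77×10⁻⁵ T.

B ≈ 37.7 μT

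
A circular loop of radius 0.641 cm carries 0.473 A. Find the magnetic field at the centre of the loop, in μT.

B ≈ 46.4 μT

At the centre of a circular loop the Biot–Savart law gives B = μ₀I/(2R).
B = (4π×10⁻⁷ × 0.473) / (2 × 0.00641) = 4.64×10⁻⁵ T.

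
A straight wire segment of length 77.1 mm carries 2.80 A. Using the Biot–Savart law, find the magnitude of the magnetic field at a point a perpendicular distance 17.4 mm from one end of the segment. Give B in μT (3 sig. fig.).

B ≈ 15.7 μT

For a finite straight segment, B = (μ₀I/4πd)(sinθ₁ + sinθ₂), where θ₁, θ₂ are the angles from the perpendicular to each end.
The perpendicular foot is at one end, so the two end-offsets along the wire are 0 and L = 0.0771 m.
sinθ₁ = 0/√(0²+0.0174²) = 0.0000; sinθ₂ = 0.0771/√(0.0771²+0.0174²) = 0.9755.
B = (4π×10⁻⁷ × 2.80) / (4π × 0.0174) × (0.0000 + 0.9755) = 1.57×10⁻⁵ T.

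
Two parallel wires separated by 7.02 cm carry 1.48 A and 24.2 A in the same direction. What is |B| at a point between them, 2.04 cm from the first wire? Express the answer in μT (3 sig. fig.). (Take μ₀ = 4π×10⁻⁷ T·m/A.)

B ≈ 82.7 μT

Each long wire gives B = μ₀I/(2πd). Distances are d₁ = 0.0204 m and d₂ = 0.0498 m.
B₁ = 1.45×10⁻⁵ T, B₂ = 9.72×10⁻⁵ T.
Between parallel currents the two contributions point in opposite directions, so they subtract. B = |B₁ − B₂| = |1.45×10⁻⁵ − 9.72×10⁻⁵| = 8.27×10⁻⁵ T.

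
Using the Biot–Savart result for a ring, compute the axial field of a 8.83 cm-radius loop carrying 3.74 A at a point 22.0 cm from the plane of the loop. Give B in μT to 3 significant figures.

On the axis of a circular loop, B = μ₀IR² / [2(R²+z²)^(3/2)].
R² + z² = (0.0883)² + (0.22)² = 0.0562 m², and (R²+z²)^(3/2) = 1.33×10⁻² m³.
B = (4π×10⁻⁷ × 3.74 × 0.007797) / (2 × 1.33×10⁻²) = 1.38×10⁻⁶ T.

B ≈ 1.38 μT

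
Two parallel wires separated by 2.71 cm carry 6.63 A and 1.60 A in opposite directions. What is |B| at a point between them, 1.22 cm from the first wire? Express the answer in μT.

B ≈ 130 μT

Each long wire gives B = μ₀I/(2πd). Distances are d₁ = 0.0122 m and d₂ = 0.0149 m.
B₁ = 1.09×10⁻⁴ T, B₂ = 2.15×10⁻⁵ T.
Between antiparallel currents both contributions point the same way, so they add. B = B₁ + B₂ = 1.09×10⁻⁴ + 2.15×10⁻⁵ = 1.30×10⁻⁴ T.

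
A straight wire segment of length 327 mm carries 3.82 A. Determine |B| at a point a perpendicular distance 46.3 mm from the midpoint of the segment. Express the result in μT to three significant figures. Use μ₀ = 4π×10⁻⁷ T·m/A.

For a finite straight segment, B = (μ₀I/4πd)(sinθ₁ + sinθ₂), where θ₁, θ₂ are the angles from the perpendicular to each end.
The perpendicular from the point meets the wire at its midpoint, so each end is L/2 = 0.1635 m away along the wire.
sinθ₁ = 0.1635/√(0.1635²+0.0463²) = 0.9622; sinθ₂ = 0.1635/√(0.1635²+0.0463²) = 0.9622.
B = (4π×10⁻⁷ × 3.82) / (4π × 0.0463) × (0.9622 + 0.9622) = 1.59×10⁻⁵ T.

B ≈ 15.9 μT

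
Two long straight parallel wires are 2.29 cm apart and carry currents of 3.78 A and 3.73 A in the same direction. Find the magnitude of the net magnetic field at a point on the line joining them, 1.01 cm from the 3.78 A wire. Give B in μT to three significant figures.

Each long wire gives B = μ₀I/(2πd). Distances are d₁ = 0.0101 m and d₂ = 0.0128 m.
B₁ = 7.49×10⁻⁵ T, B₂ = 5.83×10⁻⁵ T.
Between parallel currents the two contributions point in opposite directions, so they subtract. B = |B₁ − B₂| = |7.49×10⁻⁵ − 5.83×10⁻⁵| = 1.66×10⁻⁵ T.

B ≈ 16.6 μT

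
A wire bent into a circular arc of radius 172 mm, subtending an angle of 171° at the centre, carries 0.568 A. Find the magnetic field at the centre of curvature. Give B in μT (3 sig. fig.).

The Biot–Savart field of a circular arc at its centre is B = μ₀Iφ/(4πR), with φ = 2.985 rad.
B = (4π×10⁻⁷ × 0.568 × 2.985) / (4π × 0.172) = 9.86×10⁻⁷ T.

B ≈ 0.986 μT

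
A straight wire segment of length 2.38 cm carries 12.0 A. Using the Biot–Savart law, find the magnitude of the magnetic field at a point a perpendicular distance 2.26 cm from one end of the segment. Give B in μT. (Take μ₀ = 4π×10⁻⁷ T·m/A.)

B ≈ 38.5 μT

For a finite straight segment, B = (μ₀I/4πd)(sinθ₁ + sinθ₂), where θ₁, θ₂ are the angles from the perpendicular to each end.
The perpendicular foot is at one end, so the two end-offsets along the wire are 0 and L = 0.0238 m.
sinθ₁ = 0/√(0²+0.0226²) = 0.0000; sinθ₂ = 0.0238/√(0.0238²+0.0226²) = 0.7252.
B = (4π×10⁻⁷ × 12.0) / (4π × 0.0226) × (0.0000 + 0.7252) = 3.85×10⁻⁵ T.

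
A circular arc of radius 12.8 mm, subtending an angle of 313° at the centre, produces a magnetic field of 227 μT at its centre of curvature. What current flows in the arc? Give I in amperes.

I ≈ 5.32 A

For a circular arc, B = μ₀Iφ/(4πR) with φ in radians; here φ = 5.463 rad.
So I = 4πRB/(μ₀φ) = 4π × 0.0128 × 2.27×10⁻⁴ / (4π×10⁻⁷ × 5.463) = 5.32 A.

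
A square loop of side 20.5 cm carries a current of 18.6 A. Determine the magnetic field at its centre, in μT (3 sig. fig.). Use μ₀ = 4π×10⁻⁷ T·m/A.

B ≈ 103 μT

Each side is a finite straight segment at perpendicular distance d = a/(2 tan(π/4)) = 0.1025 m from the centre, with end-angles ±π/4.
One side contributes B₁ = (μ₀I/4πd)·2 sin(π/4) = 2.57×10⁻⁵ T.
All 4 sides add in the same direction: B = 4 × 2.57×10⁻⁵ = 1.03×10⁻⁴ T.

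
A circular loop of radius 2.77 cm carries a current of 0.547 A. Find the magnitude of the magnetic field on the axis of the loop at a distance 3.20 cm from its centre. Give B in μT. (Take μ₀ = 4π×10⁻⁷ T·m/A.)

B ≈ 3.48 μT

On the axis of a circular loop, B = μ₀IR² / [2(R²+z²)^(3/2)].
R² + z² = (0.0277)² + (0.032)² = 0.001791 m², and (R²+z²)^(3/2) = 7.58×10⁻⁵ m³.
B = (4π×10⁻⁷ × 0.547 × 0.0007673) / (2 × 7.58×10⁻⁵) = 3.48×10⁻⁶ T.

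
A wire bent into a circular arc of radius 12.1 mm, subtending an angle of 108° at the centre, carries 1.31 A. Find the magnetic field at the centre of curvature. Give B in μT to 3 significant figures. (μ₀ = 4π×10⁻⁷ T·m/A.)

B ≈ 20.4 μT

The Biot–Savart field of a circular arc at its centre is B = μ₀Iφ/(4πR), with φ = 1.885 rad.
B = (4π×10⁻⁷ × 1.31 × 1.885) / (4π × 0.0121) = 2.04×10⁻⁵ T.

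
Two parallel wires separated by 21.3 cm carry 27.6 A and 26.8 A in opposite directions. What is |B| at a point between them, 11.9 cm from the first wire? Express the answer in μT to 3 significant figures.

B ≈ 103 μT

Each long wire gives B = μ₀I/(2πd). Distances are d₁ = 0.119 m and d₂ = 0.094 m.
B₁ = 4.64×10⁻⁵ T, B₂ = 5.70×10⁻⁵ T.
Between antiparallel currents both contributions point the same way, so they add. B = B₁ + B₂ = 4.64×10⁻⁵ + 5.70×10⁻⁵ = 1.03×10⁻⁴ T.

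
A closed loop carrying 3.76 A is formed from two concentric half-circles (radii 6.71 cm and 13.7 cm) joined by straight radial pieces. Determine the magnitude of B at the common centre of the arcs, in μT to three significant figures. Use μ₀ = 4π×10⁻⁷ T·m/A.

The radial connectors point toward the centre, so dl × r̂ = 0 and they contribute nothing.
Each semicircle gives μ₀I/(4R): inner arc 1.76×10⁻⁵ T, outer arc 8.62×10⁻⁶ T.
The two arcs carry current in opposite angular senses, so their fields oppose: B = |1.76×10⁻⁵ − 8.62×10⁻⁶| = 8.98×10⁻⁶ T.

B ≈ 8.98 μT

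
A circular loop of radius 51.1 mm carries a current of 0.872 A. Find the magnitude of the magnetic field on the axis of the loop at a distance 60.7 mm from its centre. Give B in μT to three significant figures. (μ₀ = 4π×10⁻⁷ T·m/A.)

B ≈ 2.86 μT

On the axis of a circular loop, B = μ₀IR² / [2(R²+z²)^(3/2)].
R² + z² = (0.0511)² + (0.0607)² = 0.006296 m², and (R²+z²)^(3/2) = 5.00×10⁻⁴ m³.
B = (4π×10⁻⁷ × 0.872 × 0.002611) / (2 × 5.00×10⁻⁴) = 2.86×10⁻⁶ T.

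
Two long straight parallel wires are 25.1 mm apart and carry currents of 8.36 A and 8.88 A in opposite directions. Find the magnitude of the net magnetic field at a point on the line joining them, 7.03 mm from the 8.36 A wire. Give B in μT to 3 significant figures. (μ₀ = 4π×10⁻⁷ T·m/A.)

Each long wire gives B = μ₀I/(2πd). Distances are d₁ = 0.00703 m and d₂ = 0.01807 m.
B₁ = 2.38×10⁻⁴ T, B₂ = 9.83×10⁻⁵ T.
Between antiparallel currents both contributions point the same way, so they add. B = B₁ + B₂ = 2.38×10⁻⁴ + 9.83×10⁻⁵ = 3.36×10⁻⁴ T.

B ≈ 336 μT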